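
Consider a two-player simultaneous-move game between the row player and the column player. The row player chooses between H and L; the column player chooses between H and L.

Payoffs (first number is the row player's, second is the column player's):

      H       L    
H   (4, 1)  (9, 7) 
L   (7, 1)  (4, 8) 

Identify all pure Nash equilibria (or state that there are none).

(H, L)

(H, H): the row player prefers L (7 > 4); the column player prefers L (7 > 1) — not an equilibrium.
(H, L): the row player gets 9 ≥ 4 from L, and the column player gets 7 ≥ 1 from H — Nash equilibrium.
(L, H): the column player prefers L (8 > 1) — not an equilibrium.
(L, L): the row player prefers H (9 > 4) — not an equilibrium.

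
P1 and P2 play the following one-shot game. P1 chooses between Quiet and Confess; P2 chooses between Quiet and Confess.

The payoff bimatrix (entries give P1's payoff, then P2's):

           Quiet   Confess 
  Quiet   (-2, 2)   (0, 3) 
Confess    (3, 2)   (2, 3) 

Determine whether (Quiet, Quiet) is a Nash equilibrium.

No

At (Quiet, Quiet), P1 earns -2; switching to Confess would give 3, so P1 would deviate.
P2 earns 2; switching to Confess would give 3, so P2 would deviate.
Since at least one player can profitably deviate, this is not a Nash equilibrium.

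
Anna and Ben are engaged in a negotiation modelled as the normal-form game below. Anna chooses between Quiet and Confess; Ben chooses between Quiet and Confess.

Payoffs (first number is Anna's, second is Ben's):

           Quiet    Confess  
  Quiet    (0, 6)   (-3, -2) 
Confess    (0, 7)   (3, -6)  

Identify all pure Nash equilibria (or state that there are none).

(Quiet, Quiet): Anna gets 0 ≥ 0 from Confess, and Ben gets 6 ≥ -2 from Confess — Nash equilibrium.
(Quiet, Confess): Anna prefers Confess (3 > -3); Ben prefers Quiet (6 > -2) — not an equilibrium.
(Confess, Quiet): Anna gets 0 ≥ 0 from Quiet, and Ben gets 7 ≥ -6 from Confess — Nash equilibrium.
(Confess, Confess): Ben prefers Quiet (7 > -6) — not an equilibrium.

(Quiet, Quiet) and (Confess, Quiet)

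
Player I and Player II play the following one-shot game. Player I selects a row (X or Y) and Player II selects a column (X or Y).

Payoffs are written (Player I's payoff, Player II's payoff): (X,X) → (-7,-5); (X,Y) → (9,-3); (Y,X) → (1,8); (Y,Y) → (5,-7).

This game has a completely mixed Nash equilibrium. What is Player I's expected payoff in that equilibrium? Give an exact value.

11/3

First find y, the probability Player II plays X, from Player I's indifference between X and Y: −7y + 9(1−y) = y + 5(1−y), giving y = 1/3.
Since Player I is indifferent in equilibrium, Player I's expected payoff equals the payoff from either row against (1/3, 2/3). Using X: −7(1/3) + 9(2/3) = 11/3.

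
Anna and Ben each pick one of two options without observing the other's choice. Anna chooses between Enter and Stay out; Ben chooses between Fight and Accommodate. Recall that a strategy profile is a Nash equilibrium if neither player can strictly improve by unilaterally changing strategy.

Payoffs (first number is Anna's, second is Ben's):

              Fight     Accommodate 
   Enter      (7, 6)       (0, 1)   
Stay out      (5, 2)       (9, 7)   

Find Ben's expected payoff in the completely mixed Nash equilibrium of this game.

4

First find p, the probability Anna plays Enter, from Ben's indifference between Fight and Accommodate: 6p + 2(1−p) = p + 7(1−p), giving p = 1/2.
Since Ben is indifferent in equilibrium, Ben's expected payoff equals the payoff from either column against (1/2, 1/2). Using Fight: 6(1/2) + 2(1/2) = 4.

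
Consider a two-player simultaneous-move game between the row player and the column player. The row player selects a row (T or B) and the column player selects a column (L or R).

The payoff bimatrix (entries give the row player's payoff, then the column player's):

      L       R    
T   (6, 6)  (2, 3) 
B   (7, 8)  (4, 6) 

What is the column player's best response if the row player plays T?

Against T, the column player earns 6 from L and 3 from R.
So L is the best response.

L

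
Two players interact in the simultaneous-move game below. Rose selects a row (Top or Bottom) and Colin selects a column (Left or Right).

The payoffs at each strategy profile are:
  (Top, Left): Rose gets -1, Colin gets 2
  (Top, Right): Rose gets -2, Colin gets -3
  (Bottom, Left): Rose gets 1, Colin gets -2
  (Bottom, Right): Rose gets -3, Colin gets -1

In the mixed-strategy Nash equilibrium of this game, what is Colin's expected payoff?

First find x, the probability Rose plays Top, from Colin's indifference between Left and Right: 2x − 2(1−x) = −3x − (1−x), giving x = 1/6.
Since Colin is indifferent in equilibrium, Colin's expected payoff equals the payoff from either column against (1/6, 5/6). Using Left: 2(1/6) − 2(5/6) = -4/3.

-4/3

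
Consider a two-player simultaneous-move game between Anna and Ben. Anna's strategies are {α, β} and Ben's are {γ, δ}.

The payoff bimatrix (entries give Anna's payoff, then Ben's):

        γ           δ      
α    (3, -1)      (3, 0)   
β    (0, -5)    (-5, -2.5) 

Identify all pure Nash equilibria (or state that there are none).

(α, δ)

(α, γ): Ben prefers δ (0 > -1) — not an equilibrium.
(α, δ): Anna gets 3 ≥ -5 from β, and Ben gets 0 ≥ -1 from γ — Nash equilibrium.
(β, γ): Anna prefers α (3 > 0); Ben prefers δ (-2.5 > -5) — not an equilibrium.
(β, δ): Anna prefers α (3 > -5) — not an equilibrium.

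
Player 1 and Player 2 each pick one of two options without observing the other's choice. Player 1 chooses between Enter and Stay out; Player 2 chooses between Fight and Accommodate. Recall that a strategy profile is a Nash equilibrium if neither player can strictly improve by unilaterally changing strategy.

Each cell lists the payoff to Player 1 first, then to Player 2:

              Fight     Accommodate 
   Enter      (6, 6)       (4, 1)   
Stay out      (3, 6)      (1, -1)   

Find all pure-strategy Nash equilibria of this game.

(Enter, Fight)

(Enter, Fight): Player 1 gets 6 ≥ 3 from Stay out, and Player 2 gets 6 ≥ 1 from Accommodate — Nash equilibrium.
(Enter, Accommodate): Player 2 prefers Fight (6 > 1) — not an equilibrium.
(Stay out, Fight): Player 1 prefers Enter (6 > 3) — not an equilibrium.
(Stay out, Accommodate): Player 1 prefers Enter (4 > 1); Player 2 prefers Fight (6 > -1) — not an equilibrium.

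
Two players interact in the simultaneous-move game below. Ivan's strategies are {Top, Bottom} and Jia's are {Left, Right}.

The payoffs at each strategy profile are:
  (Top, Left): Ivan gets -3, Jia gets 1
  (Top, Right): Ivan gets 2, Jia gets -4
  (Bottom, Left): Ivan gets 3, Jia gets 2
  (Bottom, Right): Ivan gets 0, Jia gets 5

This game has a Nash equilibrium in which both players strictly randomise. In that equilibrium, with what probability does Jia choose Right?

Let c be the probability that Jia plays Left. In a completely mixed equilibrium, Ivan must be indifferent between Top and Bottom.
Ivan's expected payoff from Top is −3c + 2(1−c); from Bottom it is 3c.
Setting these equal: −5c + 2 = 3c, so c = 1/4.
Therefore Jia plays Right with probability 1 − 1/4 = 3/4.

3/4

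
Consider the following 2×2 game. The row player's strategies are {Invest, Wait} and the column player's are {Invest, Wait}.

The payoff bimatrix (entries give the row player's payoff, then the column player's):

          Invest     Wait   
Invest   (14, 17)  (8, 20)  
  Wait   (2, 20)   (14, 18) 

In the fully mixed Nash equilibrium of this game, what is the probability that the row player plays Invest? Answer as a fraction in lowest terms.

Let p be the probability that the row player plays Invest. In a completely mixed equilibrium, the column player must be indifferent between Invest and Wait.
The column player's expected payoff from Invest is 17p + 20(1−p); from Wait it is 20p + 18(1−p).
Setting these equal: −3p + 20 = 2p + 18, so p = 2/5.

2/5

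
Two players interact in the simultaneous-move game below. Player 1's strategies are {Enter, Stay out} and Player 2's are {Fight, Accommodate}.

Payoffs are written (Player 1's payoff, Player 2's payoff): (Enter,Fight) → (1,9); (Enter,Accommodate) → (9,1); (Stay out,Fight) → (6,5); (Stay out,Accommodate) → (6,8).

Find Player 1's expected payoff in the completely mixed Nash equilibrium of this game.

6

First find y, the probability Player 2 plays Fight, from Player 1's indifference between Enter and Stay out: y + 9(1−y) = 6y + 6(1−y), giving y = 3/8.
Since Player 1 is indifferent in equilibrium, Player 1's expected payoff equals the payoff from either row against (3/8, 5/8). Using Enter: (3/8) + 9(5/8) = 6.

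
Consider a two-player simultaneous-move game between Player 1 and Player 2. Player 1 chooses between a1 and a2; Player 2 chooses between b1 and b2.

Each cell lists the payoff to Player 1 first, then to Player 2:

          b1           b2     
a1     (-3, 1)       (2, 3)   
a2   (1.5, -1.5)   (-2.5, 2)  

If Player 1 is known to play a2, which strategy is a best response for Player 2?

b2

Against a2, Player 2 earns -1.5 from b1 and 2 from b2.
So b2 is the best response.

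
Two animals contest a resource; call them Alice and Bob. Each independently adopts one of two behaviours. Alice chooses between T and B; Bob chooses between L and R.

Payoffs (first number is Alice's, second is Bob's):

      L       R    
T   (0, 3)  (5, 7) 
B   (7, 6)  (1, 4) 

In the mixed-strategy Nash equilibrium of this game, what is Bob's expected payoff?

First find x, the probability Alice plays T, from Bob's indifference between L and R: 3x + 6(1−x) = 7x + 4(1−x), giving x = 1/3.
Since Bob is indifferent in equilibrium, Bob's expected payoff equals the payoff from either column against (1/3, 2/3). Using L: 3(1/3) + 6(2/3) = 5.

5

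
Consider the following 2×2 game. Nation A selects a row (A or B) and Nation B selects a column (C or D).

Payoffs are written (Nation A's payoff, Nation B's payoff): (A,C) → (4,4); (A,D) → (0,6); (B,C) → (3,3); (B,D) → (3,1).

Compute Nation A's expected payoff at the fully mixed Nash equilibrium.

3

First find y, the probability Nation B plays C, from Nation A's indifference between A and B: 4y = 3y + 3(1−y), giving y = 3/4.
Since Nation A is indifferent in equilibrium, Nation A's expected payoff equals the payoff from either row against (3/4, 1/4). Using A: 4(3/4) = 3.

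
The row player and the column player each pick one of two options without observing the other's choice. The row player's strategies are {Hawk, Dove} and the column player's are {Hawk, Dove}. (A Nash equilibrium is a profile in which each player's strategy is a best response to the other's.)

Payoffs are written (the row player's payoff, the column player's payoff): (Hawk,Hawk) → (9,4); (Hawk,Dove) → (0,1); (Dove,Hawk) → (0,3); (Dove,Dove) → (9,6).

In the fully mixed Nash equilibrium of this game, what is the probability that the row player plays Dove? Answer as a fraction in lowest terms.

Let x be the probability that the row player plays Hawk. In a completely mixed equilibrium, the column player must be indifferent between Hawk and Dove.
The column player's expected payoff from Hawk is 4x + 3(1−x); from Dove it is x + 6(1−x).
Setting these equal: x + 3 = −5x + 6, so x = 1/2.
Therefore the row player plays Dove with probability 1 − 1/2 = 1/2.

1/2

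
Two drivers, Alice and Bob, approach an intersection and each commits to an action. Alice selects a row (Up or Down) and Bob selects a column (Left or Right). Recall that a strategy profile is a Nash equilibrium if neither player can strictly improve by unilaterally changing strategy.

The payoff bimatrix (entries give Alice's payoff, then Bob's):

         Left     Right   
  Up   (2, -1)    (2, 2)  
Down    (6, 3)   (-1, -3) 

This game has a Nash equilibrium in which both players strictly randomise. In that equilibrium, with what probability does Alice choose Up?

Let r be the probability that Alice plays Up. In a completely mixed equilibrium, Bob must be indifferent between Left and Right.
Bob's expected payoff from Left is −r + 3(1−r); from Right it is 2r − 3(1−r).
Setting these equal: −4r + 3 = 5r − 3, so r = 2/3.

2/3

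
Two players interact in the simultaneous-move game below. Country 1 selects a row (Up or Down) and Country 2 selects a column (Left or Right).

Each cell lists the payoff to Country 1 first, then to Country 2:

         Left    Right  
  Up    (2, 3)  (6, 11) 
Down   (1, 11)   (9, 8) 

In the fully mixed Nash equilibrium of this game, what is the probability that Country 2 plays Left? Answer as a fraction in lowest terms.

Let q be the probability that Country 2 plays Left. In a completely mixed equilibrium, Country 1 must be indifferent between Up and Down.
Country 1's expected payoff from Up is 2q + 6(1−q); from Down it is q + 9(1−q).
Setting these equal: −4q + 6 = −8q + 9, so q = 3/4.

3/4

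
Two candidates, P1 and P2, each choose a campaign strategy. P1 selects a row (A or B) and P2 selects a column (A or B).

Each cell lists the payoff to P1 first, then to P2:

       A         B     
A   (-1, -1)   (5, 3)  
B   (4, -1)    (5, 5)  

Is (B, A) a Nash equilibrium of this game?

At (B, A), P1 earns 4; switching to A would give -1, so P1 has no profitable deviation.
P2 earns -1; switching to B would give 5, so P2 would deviate.
Since at least one player can profitably deviate, this is not a Nash equilibrium.

No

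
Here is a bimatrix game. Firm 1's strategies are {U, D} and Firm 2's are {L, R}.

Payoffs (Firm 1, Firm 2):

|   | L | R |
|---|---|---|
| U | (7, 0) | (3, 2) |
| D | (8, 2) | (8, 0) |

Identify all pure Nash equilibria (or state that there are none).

(D, L)

(U, L): Firm 1 prefers D (8 > 7); Firm 2 prefers R (2 > 0) — not an equilibrium.
(U, R): Firm 1 prefers D (8 > 3) — not an equilibrium.
(D, L): Firm 1 gets 8 ≥ 7 from U, and Firm 2 gets 2 ≥ 0 from R — Nash equilibrium.
(D, R): Firm 2 prefers L (2 > 0) — not an equilibrium.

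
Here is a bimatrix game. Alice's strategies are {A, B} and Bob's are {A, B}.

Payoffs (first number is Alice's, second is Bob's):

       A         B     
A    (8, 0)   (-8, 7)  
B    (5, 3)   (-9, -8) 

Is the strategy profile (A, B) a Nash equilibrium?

At (A, B), Alice earns -8; switching to B would give -9, so Alice has no profitable deviation.
Bob earns 7; switching to A would give 0, so Bob has no profitable deviation.
Neither player can gain by a unilateral deviation, so this profile is a Nash equilibrium.

Yes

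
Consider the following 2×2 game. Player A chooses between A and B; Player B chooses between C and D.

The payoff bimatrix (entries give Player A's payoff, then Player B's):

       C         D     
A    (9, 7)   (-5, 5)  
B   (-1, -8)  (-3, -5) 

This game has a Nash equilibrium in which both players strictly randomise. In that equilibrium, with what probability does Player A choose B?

2/5

Let r be the probability that Player A plays A. In a completely mixed equilibrium, Player B must be indifferent between C and D.
Player B's expected payoff from C is 7r − 8(1−r); from D it is 5r − 5(1−r).
Setting these equal: 15r − 8 = 10r − 5, so r = 3/5.
Therefore Player A plays B with probability 1 − 3/5 = 2/5.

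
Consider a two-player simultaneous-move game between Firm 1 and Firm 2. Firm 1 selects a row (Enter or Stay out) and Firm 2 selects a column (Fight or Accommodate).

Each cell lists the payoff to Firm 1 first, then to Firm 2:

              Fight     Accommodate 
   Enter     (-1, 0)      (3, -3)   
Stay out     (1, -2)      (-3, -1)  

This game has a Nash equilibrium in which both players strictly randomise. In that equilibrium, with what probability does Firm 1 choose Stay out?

Let p be the probability that Firm 1 plays Enter. In a completely mixed equilibrium, Firm 2 must be indifferent between Fight and Accommodate.
Firm 2's expected payoff from Fight is −2(1−p); from Accommodate it is −3p − (1−p).
Setting these equal: 2p − 2 = −2p − 1, so p = 1/4.
Therefore Firm 1 plays Stay out with probability 1 − 1/4 = 3/4.

3/4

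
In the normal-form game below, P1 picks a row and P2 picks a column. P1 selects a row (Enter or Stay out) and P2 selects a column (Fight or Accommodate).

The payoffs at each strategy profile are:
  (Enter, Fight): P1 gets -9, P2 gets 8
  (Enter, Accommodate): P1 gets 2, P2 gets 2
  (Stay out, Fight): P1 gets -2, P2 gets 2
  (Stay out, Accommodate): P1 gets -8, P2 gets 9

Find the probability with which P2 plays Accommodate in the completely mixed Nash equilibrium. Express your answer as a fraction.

Let q be the probability that P2 plays Fight. In a completely mixed equilibrium, P1 must be indifferent between Enter and Stay out.
P1's expected payoff from Enter is −9q + 2(1−q); from Stay out it is −2q − 8(1−q).
Setting these equal: −11q + 2 = 6q − 8, so q = 10/17.
Therefore P2 plays Accommodate with probability 1 − 10/17 = 7/17.

7/17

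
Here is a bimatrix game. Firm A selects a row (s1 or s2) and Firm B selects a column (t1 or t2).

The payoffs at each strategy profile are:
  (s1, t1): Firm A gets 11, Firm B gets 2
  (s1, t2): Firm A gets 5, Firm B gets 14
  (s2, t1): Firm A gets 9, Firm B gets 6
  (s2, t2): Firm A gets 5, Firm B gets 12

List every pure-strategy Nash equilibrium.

(s1, t1): Firm B prefers t2 (14 > 2) — not an equilibrium.
(s1, t2): Firm A gets 5 ≥ 5 from s2, and Firm B gets 14 ≥ 2 from t1 — Nash equilibrium.
(s2, t1): Firm A prefers s1 (11 > 9); Firm B prefers t2 (12 > 6) — not an equilibrium.
(s2, t2): Firm A gets 5 ≥ 5 from s1, and Firm B gets 12 ≥ 6 from t1 — Nash equilibrium.

(s1, t2) and (s2, t2)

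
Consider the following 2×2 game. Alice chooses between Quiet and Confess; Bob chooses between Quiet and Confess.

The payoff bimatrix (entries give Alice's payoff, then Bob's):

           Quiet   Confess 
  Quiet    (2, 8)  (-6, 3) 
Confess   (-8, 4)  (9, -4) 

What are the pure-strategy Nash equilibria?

(Quiet, Quiet)

(Quiet, Quiet): Alice gets 2 ≥ -8 from Confess, and Bob gets 8 ≥ 3 from Confess — Nash equilibrium.
(Quiet, Confess): Alice prefers Confess (9 > -6); Bob prefers Quiet (8 > 3) — not an equilibrium.
(Confess, Quiet): Alice prefers Quiet (2 > -8) — not an equilibrium.
(Confess, Confess): Bob prefers Quiet (4 > -4) — not an equilibrium.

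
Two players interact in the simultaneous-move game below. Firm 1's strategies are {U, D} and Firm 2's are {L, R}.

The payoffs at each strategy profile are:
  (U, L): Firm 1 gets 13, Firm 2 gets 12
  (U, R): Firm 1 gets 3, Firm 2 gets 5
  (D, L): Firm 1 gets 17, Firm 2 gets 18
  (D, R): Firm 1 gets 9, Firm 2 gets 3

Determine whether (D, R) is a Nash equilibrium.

At (D, R), Firm 1 earns 9; switching to U would give 3, so Firm 1 has no profitable deviation.
Firm 2 earns 3; switching to L would give 18, so Firm 2 would deviate.
Since at least one player can profitably deviate, this is not a Nash equilibrium.

No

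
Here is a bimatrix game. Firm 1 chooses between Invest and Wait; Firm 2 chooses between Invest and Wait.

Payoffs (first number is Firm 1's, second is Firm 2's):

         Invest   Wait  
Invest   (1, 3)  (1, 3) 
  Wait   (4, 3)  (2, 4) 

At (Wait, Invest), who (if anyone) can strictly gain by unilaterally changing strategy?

Firm 1 at (Wait, Invest) earns 4; deviating to Invest yields 1 — not better.
Firm 2 earns 3; deviating to Wait yields 4 — a strict improvement.
Only Firm 2 has a strictly profitable deviation.

Firm 2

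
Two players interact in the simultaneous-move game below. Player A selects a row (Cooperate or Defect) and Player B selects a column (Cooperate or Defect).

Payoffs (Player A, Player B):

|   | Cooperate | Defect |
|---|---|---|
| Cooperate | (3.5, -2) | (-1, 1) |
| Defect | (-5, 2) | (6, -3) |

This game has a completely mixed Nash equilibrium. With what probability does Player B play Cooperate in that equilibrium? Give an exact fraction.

14/31

Let y be the probability that Player B plays Cooperate. In a completely mixed equilibrium, Player A must be indifferent between Cooperate and Defect.
Player A's expected payoff from Cooperate is 3.5y − (1−y); from Defect it is −5y + 6(1−y).
Setting these equal: 4.5y − 1 = −11y + 6, so y = 14/31.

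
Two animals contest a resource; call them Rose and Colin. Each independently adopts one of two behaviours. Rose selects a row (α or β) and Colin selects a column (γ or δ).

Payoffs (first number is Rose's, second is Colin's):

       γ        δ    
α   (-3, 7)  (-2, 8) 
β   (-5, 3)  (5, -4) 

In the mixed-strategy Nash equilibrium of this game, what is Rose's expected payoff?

First find y, the probability Colin plays γ, from Rose's indifference between α and β: −3y − 2(1−y) = −5y + 5(1−y), giving y = 7/9.
Since Rose is indifferent in equilibrium, Rose's expected payoff equals the payoff from either row against (7/9, 2/9). Using α: −3(7/9) − 2(2/9) = -25/9.

-25/9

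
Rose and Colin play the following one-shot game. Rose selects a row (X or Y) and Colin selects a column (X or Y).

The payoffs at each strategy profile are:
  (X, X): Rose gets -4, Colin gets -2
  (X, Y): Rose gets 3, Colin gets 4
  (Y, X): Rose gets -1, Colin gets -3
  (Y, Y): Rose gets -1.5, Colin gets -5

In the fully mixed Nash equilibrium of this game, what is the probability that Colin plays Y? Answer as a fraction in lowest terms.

2/5

Let q be the probability that Colin plays X. In a completely mixed equilibrium, Rose must be indifferent between X and Y.
Rose's expected payoff from X is −4q + 3(1−q); from Y it is −q − 1.5(1−q).
Setting these equal: −7q + 3 = 0.5q − 1.5, so q = 3/5.
Therefore Colin plays Y with probability 1 − 3/5 = 2/5.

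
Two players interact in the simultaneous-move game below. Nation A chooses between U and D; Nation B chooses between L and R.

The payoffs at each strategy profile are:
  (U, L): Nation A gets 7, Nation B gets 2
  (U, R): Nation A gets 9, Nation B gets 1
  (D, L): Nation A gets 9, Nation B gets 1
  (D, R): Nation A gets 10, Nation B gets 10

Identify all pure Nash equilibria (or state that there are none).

(D, R)

(U, L): Nation A prefers D (9 > 7) — not an equilibrium.
(U, R): Nation A prefers D (10 > 9); Nation B prefers L (2 > 1) — not an equilibrium.
(D, L): Nation B prefers R (10 > 1) — not an equilibrium.
(D, R): Nation A gets 10 ≥ 9 from U, and Nation B gets 10 ≥ 1 from L — Nash equilibrium.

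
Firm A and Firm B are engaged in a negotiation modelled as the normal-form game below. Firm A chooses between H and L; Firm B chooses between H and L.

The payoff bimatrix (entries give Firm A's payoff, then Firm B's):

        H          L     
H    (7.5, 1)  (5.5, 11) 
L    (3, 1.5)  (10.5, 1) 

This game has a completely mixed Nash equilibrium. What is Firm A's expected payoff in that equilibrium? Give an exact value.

First find q, the probability Firm B plays H, from Firm A's indifference between H and L: 7.5q + 5.5(1−q) = 3q + 10.5(1−q), giving q = 10/19.
Since Firm A is indifferent in equilibrium, Firm A's expected payoff equals the payoff from either row against (10/19, 9/19). Using H: 7.5(10/19) + 5.5(9/19) = 249/38.

249/38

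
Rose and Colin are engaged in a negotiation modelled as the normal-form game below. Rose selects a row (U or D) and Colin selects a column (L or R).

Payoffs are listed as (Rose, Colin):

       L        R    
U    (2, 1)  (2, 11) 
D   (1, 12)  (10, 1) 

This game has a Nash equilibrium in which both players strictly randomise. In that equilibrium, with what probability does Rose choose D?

Let r be the probability that Rose plays U. In a completely mixed equilibrium, Colin must be indifferent between L and R.
Colin's expected payoff from L is r + 12(1−r); from R it is 11r + (1−r).
Setting these equal: −11r + 12 = 10r + 1, so r = 11/21.
Therefore Rose plays D with probability 1 − 11/21 = 10/21.

10/21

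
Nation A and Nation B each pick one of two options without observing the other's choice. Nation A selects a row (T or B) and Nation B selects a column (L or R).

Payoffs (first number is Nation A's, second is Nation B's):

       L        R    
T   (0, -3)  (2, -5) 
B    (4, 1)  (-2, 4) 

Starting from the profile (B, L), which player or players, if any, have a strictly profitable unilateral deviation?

Nation B

Nation A at (B, L) earns 4; deviating to T yields 0 — not better.
Nation B earns 1; deviating to R yields 4 — a strict improvement.
Only Nation B has a strictly profitable deviation.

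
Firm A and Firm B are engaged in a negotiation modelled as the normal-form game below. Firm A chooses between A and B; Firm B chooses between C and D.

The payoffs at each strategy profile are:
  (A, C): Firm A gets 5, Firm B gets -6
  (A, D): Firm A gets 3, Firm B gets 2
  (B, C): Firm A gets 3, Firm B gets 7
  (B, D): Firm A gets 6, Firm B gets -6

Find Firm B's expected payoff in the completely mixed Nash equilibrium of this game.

First find x, the probability Firm A plays A, from Firm B's indifference between C and D: −6x + 7(1−x) = 2x − 6(1−x), giving x = 13/21.
Since Firm B is indifferent in equilibrium, Firm B's expected payoff equals the payoff from either column against (13/21, 8/21). Using C: −6(13/21) + 7(8/21) = -22/21.

-22/21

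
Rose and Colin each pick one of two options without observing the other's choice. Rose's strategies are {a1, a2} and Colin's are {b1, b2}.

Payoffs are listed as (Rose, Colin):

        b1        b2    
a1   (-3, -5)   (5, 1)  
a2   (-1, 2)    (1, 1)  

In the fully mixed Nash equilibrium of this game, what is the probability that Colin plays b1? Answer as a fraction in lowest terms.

Let q be the probability that Colin plays b1. In a completely mixed equilibrium, Rose must be indifferent between a1 and a2.
Rose's expected payoff from a1 is −3q + 5(1−q); from a2 it is −q + (1−q).
Setting these equal: −8q + 5 = −2q + 1, so q = 2/3.

2/3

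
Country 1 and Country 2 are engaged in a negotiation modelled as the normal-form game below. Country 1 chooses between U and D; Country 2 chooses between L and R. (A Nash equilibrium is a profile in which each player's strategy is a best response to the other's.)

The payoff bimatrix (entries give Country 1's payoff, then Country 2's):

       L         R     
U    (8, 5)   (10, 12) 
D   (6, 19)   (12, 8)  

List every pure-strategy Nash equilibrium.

(U, L): Country 2 prefers R (12 > 5) — not an equilibrium.
(U, R): Country 1 prefers D (12 > 10) — not an equilibrium.
(D, L): Country 1 prefers U (8 > 6) — not an equilibrium.
(D, R): Country 2 prefers L (19 > 8) — not an equilibrium.

none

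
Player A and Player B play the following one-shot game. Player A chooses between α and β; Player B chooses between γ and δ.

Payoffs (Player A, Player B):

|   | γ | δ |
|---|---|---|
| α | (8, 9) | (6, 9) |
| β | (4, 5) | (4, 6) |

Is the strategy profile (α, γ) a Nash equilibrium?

At (α, γ), Player A earns 8; switching to β would give 4, so Player A has no profitable deviation.
Player B earns 9; switching to δ would give 9, so Player B has no profitable deviation.
Neither player can gain by a unilateral deviation, so this profile is a Nash equilibrium.

Yes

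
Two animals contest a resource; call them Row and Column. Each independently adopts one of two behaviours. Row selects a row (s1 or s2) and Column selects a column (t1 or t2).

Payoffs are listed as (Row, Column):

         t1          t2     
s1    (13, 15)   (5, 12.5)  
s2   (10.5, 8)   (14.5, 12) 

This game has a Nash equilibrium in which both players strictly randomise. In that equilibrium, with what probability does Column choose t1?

19/24

Let c be the probability that Column plays t1. In a completely mixed equilibrium, Row must be indifferent between s1 and s2.
Row's expected payoff from s1 is 13c + 5(1−c); from s2 it is 10.5c + 14.5(1−c).
Setting these equal: 8c + 5 = −4c + 14.5, so c = 19/24.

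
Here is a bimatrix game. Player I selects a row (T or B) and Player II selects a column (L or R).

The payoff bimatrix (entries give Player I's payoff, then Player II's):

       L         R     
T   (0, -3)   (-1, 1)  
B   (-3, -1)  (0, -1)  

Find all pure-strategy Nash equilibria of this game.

(T, L): Player II prefers R (1 > -3) — not an equilibrium.
(T, R): Player I prefers B (0 > -1) — not an equilibrium.
(B, L): Player I prefers T (0 > -3) — not an equilibrium.
(B, R): Player I gets 0 ≥ -1 from T, and Player II gets -1 ≥ -1 from L — Nash equilibrium.

(B, R)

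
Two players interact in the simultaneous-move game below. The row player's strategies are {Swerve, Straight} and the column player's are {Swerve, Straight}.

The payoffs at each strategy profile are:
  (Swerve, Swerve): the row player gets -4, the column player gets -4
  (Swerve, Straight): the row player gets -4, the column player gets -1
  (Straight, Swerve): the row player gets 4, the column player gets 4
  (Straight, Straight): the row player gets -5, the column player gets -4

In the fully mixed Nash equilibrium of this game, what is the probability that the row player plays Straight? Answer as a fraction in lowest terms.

Let p be the probability that the row player plays Swerve. In a completely mixed equilibrium, the column player must be indifferent between Swerve and Straight.
The column player's expected payoff from Swerve is −4p + 4(1−p); from Straight it is −p − 4(1−p).
Setting these equal: −8p + 4 = 3p − 4, so p = 8/11.
Therefore the row player plays Straight with probability 1 − 8/11 = 3/11.

3/11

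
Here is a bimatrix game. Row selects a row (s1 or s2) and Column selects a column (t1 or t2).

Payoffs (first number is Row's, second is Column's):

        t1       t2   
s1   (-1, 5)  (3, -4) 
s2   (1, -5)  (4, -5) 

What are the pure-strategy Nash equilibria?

(s2, t1) and (s2, t2)

(s1, t1): Row prefers s2 (1 > -1) — not an equilibrium.
(s1, t2): Row prefers s2 (4 > 3); Column prefers t1 (5 > -4) — not an equilibrium.
(s2, t1): Row gets 1 ≥ -1 from s1, and Column gets -5 ≥ -5 from t2 — Nash equilibrium.
(s2, t2): Row gets 4 ≥ 3 from s1, and Column gets -5 ≥ -5 from t1 — Nash equilibrium.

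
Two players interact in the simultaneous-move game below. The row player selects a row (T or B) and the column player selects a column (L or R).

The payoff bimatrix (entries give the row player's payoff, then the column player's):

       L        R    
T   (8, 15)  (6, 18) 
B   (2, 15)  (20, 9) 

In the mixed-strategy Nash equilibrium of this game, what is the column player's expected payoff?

15

First find p, the probability the row player plays T, from the column player's indifference between L and R: 15p + 15(1−p) = 18p + 9(1−p), giving p = 2/3.
Since the column player is indifferent in equilibrium, the column player's expected payoff equals the payoff from either column against (2/3, 1/3). Using L: 15(2/3) + 15(1/3) = 15.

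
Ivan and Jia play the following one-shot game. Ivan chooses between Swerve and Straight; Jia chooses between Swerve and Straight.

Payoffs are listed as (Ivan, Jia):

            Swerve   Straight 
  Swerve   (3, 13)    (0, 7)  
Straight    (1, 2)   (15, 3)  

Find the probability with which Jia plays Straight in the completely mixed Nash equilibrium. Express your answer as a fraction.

Let c be the probability that Jia plays Swerve. In a completely mixed equilibrium, Ivan must be indifferent between Swerve and Straight.
Ivan's expected payoff from Swerve is 3c; from Straight it is c + 15(1−c).
Setting these equal: 3c = −14c + 15, so c = 15/17.
Therefore Jia plays Straight with probability 1 − 15/17 = 2/17.

2/17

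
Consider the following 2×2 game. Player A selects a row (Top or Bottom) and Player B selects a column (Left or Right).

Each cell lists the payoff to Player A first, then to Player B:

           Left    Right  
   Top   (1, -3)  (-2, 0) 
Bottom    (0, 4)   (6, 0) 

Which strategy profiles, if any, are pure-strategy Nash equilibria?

none

(Top, Left): Player B prefers Right (0 > -3) — not an equilibrium.
(Top, Right): Player A prefers Bottom (6 > -2) — not an equilibrium.
(Bottom, Left): Player A prefers Top (1 > 0) — not an equilibrium.
(Bottom, Right): Player B prefers Left (4 > 0) — not an equilibrium.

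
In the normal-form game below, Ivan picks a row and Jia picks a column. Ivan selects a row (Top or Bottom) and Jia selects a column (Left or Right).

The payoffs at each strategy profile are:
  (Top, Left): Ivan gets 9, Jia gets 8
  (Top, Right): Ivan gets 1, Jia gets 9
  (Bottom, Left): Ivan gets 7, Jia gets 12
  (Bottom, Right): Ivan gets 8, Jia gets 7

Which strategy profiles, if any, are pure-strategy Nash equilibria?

(Top, Left): Jia prefers Right (9 > 8) — not an equilibrium.
(Top, Right): Ivan prefers Bottom (8 > 1) — not an equilibrium.
(Bottom, Left): Ivan prefers Top (9 > 7) — not an equilibrium.
(Bottom, Right): Jia prefers Left (12 > 7) — not an equilibrium.

none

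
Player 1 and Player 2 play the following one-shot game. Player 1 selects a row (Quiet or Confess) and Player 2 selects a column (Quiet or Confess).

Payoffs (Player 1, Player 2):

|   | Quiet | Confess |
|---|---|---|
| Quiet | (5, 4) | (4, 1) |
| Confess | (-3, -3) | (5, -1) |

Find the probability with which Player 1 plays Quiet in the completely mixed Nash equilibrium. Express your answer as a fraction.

Let x be the probability that Player 1 plays Quiet. In a completely mixed equilibrium, Player 2 must be indifferent between Quiet and Confess.
Player 2's expected payoff from Quiet is 4x − 3(1−x); from Confess it is x − (1−x).
Setting these equal: 7x − 3 = 2x − 1, so x = 2/5.

2/5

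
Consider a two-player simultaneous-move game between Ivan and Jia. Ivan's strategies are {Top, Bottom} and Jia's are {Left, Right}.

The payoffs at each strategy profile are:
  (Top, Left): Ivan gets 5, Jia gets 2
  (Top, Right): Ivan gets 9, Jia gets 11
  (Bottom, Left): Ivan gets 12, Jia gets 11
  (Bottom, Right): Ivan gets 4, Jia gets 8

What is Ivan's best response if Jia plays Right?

Against Right, Ivan earns 9 from Top and 4 from Bottom.
So Top is the best response.

Top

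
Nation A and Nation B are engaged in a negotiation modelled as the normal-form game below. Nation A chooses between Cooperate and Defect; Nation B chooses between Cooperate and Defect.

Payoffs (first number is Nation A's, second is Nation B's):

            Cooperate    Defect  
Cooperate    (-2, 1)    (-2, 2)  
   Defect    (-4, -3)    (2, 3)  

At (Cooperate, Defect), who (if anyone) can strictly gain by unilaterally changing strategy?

Nation A at (Cooperate, Defect) earns -2; deviating to Defect yields 2 — a strict improvement.
Nation B earns 2; deviating to Cooperate yields 1 — not better.
Only Nation A has a strictly profitable deviation.

Nation A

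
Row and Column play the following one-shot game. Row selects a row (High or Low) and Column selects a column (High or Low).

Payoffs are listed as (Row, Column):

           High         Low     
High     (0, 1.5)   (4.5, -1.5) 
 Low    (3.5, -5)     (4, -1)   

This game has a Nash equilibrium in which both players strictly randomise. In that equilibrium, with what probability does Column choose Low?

7/8

Let q be the probability that Column plays High. In a completely mixed equilibrium, Row must be indifferent between High and Low.
Row's expected payoff from High is 4.5(1−q); from Low it is 3.5q + 4(1−q).
Setting these equal: −4.5q + 4.5 = −0.5q + 4, so q = 1/8.
Therefore Column plays Low with probability 1 − 1/8 = 7/8.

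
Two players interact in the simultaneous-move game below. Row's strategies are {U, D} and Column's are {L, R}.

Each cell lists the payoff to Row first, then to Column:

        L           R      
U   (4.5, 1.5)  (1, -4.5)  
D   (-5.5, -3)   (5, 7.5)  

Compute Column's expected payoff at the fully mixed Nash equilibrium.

First find x, the probability Row plays U, from Column's indifference between L and R: 1.5x − 3(1−x) = −4.5x + 7.5(1−x), giving x = 7/11.
Since Column is indifferent in equilibrium, Column's expected payoff equals the payoff from either column against (7/11, 4/11). Using L: 1.5(7/11) − 3(4/11) = -3/22.

-3/22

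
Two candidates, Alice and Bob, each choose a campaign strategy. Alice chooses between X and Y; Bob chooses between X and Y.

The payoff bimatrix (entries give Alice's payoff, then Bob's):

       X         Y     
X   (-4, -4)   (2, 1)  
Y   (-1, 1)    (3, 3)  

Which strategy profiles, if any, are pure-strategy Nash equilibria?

(Y, Y)

(X, X): Alice prefers Y (-1 > -4); Bob prefers Y (1 > -4) — not an equilibrium.
(X, Y): Alice prefers Y (3 > 2) — not an equilibrium.
(Y, X): Bob prefers Y (3 > 1) — not an equilibrium.
(Y, Y): Alice gets 3 ≥ 2 from X, and Bob gets 3 ≥ 1 from X — Nash equilibrium.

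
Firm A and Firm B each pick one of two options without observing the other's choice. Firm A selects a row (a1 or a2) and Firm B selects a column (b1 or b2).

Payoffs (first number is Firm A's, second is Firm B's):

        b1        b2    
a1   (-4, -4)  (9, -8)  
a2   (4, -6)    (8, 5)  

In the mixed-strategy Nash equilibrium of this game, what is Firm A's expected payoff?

First find q, the probability Firm B plays b1, from Firm A's indifference between a1 and a2: −4q + 9(1−q) = 4q + 8(1−q), giving q = 1/9.
Since Firm A is indifferent in equilibrium, Firm A's expected payoff equals the payoff from either row against (1/9, 8/9). Using a1: −4(1/9) + 9(8/9) = 68/9.

68/9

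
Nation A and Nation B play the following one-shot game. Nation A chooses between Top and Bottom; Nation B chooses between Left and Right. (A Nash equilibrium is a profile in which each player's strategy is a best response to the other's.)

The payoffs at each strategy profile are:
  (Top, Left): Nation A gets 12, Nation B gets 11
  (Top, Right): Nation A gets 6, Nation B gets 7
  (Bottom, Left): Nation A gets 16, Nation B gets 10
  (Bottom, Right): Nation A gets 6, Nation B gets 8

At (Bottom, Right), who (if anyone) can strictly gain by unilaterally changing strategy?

Nation A at (Bottom, Right) earns 6; deviating to Top yields 6 — not better.
Nation B earns 8; deviating to Left yields 10 — a strict improvement.
Only Nation B has a strictly profitable deviation.

Nation B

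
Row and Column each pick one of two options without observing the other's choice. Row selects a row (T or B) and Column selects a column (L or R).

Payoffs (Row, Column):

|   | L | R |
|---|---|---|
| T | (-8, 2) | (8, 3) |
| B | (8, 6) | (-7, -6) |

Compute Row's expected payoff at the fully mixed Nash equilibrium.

First find q, the probability Column plays L, from Row's indifference between T and B: −8q + 8(1−q) = 8q − 7(1−q), giving q = 15/31.
Since Row is indifferent in equilibrium, Row's expected payoff equals the payoff from either row against (15/31, 16/31). Using T: −8(15/31) + 8(16/31) = 8/31.

8/31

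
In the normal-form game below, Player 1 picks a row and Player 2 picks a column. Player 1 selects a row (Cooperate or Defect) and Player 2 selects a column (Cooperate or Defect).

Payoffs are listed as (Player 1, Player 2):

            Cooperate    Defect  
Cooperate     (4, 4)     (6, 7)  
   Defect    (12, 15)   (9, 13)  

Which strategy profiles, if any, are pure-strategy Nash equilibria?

(Defect, Cooperate)

(Cooperate, Cooperate): Player 1 prefers Defect (12 > 4); Player 2 prefers Defect (7 > 4) — not an equilibrium.
(Cooperate, Defect): Player 1 prefers Defect (9 > 6) — not an equilibrium.
(Defect, Cooperate): Player 1 gets 12 ≥ 4 from Cooperate, and Player 2 gets 15 ≥ 13 from Defect — Nash equilibrium.
(Defect, Defect): Player 2 prefers Cooperate (15 > 13) — not an equilibrium.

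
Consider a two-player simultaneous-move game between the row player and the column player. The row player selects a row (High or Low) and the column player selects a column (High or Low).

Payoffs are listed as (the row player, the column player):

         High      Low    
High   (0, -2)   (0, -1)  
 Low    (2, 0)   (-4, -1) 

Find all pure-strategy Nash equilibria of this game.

(High, High): the row player prefers Low (2 > 0); the column player prefers Low (-1 > -2) — not an equilibrium.
(High, Low): the row player gets 0 ≥ -4 from Low, and the column player gets -1 ≥ -2 from High — Nash equilibrium.
(Low, High): the row player gets 2 ≥ 0 from High, and the column player gets 0 ≥ -1 from Low — Nash equilibrium.
(Low, Low): the row player prefers High (0 > -4); the column player prefers High (0 > -1) — not an equilibrium.

(High, Low) and (Low, High)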